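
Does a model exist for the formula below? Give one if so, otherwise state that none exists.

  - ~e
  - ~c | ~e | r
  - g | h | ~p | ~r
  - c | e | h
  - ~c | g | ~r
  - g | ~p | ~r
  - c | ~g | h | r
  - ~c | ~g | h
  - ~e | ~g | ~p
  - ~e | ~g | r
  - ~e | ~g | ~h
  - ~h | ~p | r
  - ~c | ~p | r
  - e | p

p: True, e: False, g: True, c: True, h: True, r: True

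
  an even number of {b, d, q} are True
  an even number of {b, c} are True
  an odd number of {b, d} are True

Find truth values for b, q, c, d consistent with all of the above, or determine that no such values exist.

b = True, q = True, c = True, d = False

{b, d, q}: 2 true → even ✓
{b, c}: 2 true → even ✓
{b, d}: 1 true → odd ✓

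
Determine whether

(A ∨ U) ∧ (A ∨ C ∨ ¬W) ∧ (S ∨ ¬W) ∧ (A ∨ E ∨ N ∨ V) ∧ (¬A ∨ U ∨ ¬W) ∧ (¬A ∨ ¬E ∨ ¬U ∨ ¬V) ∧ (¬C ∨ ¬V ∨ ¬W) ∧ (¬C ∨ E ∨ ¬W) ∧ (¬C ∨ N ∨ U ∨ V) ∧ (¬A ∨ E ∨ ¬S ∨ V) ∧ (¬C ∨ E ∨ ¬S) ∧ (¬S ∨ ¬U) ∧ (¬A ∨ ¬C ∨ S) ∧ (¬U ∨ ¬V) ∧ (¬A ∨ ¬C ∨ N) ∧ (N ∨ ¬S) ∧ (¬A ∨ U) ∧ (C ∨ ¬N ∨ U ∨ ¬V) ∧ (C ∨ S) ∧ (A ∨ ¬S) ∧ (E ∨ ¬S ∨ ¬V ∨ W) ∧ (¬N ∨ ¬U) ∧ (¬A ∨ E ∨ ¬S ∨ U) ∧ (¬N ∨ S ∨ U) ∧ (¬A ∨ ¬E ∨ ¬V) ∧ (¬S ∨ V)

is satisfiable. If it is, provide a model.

U=T, E=T, A=F, C=T, W=F, V=F, N=F, S=F

Try U = False:
  (A ∨ U) forces A = True.
  clause (¬A ∨ U) is falsified — backtrack.
So U = True.
  then (¬S ∨ ¬U) forces S = False.
  then (¬U ∨ ¬V) forces V = False.
  then (C ∨ S) forces C = True.
  then (¬N ∨ ¬U) forces N = False.
  then (S ∨ ¬W) forces W = False.
  then (¬A ∨ ¬C ∨ S) forces A = False.
  then (A ∨ E ∨ N ∨ V) forces E = True.
All clauses satisfied.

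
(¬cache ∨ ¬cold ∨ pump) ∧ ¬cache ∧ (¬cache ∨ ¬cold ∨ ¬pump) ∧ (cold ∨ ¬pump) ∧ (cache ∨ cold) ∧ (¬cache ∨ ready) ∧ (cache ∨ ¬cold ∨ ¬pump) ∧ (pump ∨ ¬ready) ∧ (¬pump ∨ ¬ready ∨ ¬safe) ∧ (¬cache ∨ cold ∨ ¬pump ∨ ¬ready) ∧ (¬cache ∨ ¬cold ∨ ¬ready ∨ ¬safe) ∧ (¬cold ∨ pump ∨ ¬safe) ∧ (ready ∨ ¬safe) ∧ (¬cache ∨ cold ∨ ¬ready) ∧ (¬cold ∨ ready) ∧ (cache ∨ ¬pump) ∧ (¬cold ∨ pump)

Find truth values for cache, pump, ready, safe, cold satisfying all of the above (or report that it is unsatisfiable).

Case cache = True:
  Clause (¬cache) is falsified — contradiction.
Case cache = False:
  (cache ∨ cold) forces cold = True.
  (cache ∨ ¬cold ∨ ¬pump) forces pump = False.
  Clause (¬cold ∨ pump) is falsified — contradiction.
Both cases fail, so the formula is unsatisfiable.

No satisfying assignment exists.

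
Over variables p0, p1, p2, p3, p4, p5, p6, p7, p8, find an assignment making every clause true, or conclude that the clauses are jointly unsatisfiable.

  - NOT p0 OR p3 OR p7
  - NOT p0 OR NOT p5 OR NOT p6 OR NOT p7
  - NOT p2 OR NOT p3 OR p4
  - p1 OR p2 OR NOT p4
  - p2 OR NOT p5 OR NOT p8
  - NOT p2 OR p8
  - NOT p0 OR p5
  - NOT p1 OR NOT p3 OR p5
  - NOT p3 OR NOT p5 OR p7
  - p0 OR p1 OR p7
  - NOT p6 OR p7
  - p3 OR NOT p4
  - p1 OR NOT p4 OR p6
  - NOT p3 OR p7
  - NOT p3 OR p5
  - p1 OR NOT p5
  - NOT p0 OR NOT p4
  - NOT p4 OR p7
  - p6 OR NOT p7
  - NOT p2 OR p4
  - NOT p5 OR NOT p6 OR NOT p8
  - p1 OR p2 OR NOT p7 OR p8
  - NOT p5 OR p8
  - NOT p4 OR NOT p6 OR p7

Set p0 = False.
Set p1 = True.
Set p2 = False.
Set p3 = False.
  then (p3 OR NOT p4) forces p4 = False.
Try p5 = True:
  (p2 OR NOT p5 OR NOT p8) forces p8 = False.
  clause (NOT p5 OR p8) is falsified — backtrack.
So p5 = False.
Set p6 = False.
  then (p6 OR NOT p7) forces p7 = False.
Set p8 = False.
All clauses satisfied.

p0 = False, p1 = True, p2 = False, p3 = False, p4 = False, p5 = False, p6 = False, p7 = False, p8 = False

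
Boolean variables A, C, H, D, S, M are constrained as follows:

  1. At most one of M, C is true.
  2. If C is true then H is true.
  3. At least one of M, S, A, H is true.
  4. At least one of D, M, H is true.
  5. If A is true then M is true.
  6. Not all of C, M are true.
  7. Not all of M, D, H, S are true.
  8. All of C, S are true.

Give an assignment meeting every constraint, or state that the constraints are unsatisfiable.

A: False, C: True, H: True, D: False, S: True, M: False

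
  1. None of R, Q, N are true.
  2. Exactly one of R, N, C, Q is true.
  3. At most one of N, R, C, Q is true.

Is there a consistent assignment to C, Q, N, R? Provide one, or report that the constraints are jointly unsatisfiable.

C: True; Q: False; N: False; R: False

  (1) {R, Q, N}: 0 true — none ✓
  (2) {R, N, C, Q}: 1 true — exactly one ✓
  (3) {N, R, C, Q}: 1 true — at most one ✓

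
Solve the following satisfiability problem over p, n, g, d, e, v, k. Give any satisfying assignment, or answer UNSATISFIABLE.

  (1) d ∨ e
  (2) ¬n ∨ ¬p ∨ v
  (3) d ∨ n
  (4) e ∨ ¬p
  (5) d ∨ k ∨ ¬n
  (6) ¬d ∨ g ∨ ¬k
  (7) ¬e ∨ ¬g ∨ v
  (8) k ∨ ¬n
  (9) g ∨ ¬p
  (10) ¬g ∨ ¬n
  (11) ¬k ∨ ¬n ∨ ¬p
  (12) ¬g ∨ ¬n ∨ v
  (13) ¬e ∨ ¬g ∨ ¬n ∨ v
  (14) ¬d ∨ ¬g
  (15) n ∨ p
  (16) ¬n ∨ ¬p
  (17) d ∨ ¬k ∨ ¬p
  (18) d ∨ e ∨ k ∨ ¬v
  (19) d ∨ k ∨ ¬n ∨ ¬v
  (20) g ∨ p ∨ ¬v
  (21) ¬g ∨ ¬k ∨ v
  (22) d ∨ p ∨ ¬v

Set p = False.
  then (n ∨ p) forces n = True.
  then (k ∨ ¬n) forces k = True.
  then (¬g ∨ ¬n) forces g = False.
  then (g ∨ p ∨ ¬v) forces v = False.
  then (¬d ∨ g ∨ ¬k) forces d = False.
  then (d ∨ e) forces e = True.
All clauses satisfied.

p = False, n = True, g = False, d = False, e = True, v = False, k = True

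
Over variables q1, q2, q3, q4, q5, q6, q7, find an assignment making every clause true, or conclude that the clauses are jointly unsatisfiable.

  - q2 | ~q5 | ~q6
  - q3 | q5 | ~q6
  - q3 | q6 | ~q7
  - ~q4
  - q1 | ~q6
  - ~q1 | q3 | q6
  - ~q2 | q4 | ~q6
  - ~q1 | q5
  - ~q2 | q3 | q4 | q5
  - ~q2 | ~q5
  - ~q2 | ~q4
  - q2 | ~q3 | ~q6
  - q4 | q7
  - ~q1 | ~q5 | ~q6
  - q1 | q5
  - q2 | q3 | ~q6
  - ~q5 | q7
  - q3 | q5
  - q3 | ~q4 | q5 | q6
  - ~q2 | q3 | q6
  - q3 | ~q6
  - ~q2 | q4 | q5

q1 = False; q2 = False; q3 = True; q4 = False; q5 = True; q6 = False; q7 = True

Unit clause (~q4) forces q4 = False.
In (q4 | q7) only q7 is left, so q7 = True.
Set q1 = False.
  then (q1 | ~q6) forces q6 = False.
  then (q1 | q5) forces q5 = True.
  then (q3 | q6 | ~q7) forces q3 = True.
  then (~q2 | ~q5) forces q2 = False.
All clauses satisfied.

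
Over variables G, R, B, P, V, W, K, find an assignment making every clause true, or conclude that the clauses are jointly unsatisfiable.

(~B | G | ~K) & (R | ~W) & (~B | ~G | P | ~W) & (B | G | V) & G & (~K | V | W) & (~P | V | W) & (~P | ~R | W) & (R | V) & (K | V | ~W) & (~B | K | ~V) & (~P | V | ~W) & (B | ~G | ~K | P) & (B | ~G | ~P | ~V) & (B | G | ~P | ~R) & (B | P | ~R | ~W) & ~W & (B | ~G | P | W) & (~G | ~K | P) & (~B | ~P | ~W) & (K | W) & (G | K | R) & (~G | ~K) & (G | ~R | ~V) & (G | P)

Case G = True:
  (~W) forces W = False.
  (K | W) forces K = True.
  Clause (~G | ~K) is falsified — contradiction.
Case G = False:
  Clause (G) is falsified — contradiction.
Both cases fail, so the formula is unsatisfiable.

No satisfying assignment exists.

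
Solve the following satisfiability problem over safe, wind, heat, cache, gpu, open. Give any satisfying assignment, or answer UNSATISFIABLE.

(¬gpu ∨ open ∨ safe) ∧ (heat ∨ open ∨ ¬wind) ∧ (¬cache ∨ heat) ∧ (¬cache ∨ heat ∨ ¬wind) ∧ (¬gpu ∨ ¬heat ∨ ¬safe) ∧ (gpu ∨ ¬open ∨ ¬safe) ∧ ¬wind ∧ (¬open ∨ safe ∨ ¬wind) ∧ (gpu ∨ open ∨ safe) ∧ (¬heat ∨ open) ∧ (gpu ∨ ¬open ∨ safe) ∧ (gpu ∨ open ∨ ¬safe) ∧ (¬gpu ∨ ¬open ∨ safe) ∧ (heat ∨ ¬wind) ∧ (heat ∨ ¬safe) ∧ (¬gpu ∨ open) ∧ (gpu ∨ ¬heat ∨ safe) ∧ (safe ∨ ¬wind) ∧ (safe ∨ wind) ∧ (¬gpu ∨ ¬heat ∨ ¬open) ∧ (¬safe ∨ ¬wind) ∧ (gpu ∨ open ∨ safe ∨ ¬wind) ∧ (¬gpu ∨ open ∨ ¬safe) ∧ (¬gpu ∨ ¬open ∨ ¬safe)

Case wind = True:
  Clause (¬wind) is falsified — contradiction.
Case wind = False:
  (safe ∨ wind) forces safe = True.
  (heat ∨ ¬safe) forces heat = True.
  (¬gpu ∨ ¬heat ∨ ¬safe) forces gpu = False.
  (gpu ∨ ¬open ∨ ¬safe) forces open = False.
  Clause (¬heat ∨ open) is falsified — contradiction.
Both cases fail, so the formula is unsatisfiable.

The formula is unsatisfiable.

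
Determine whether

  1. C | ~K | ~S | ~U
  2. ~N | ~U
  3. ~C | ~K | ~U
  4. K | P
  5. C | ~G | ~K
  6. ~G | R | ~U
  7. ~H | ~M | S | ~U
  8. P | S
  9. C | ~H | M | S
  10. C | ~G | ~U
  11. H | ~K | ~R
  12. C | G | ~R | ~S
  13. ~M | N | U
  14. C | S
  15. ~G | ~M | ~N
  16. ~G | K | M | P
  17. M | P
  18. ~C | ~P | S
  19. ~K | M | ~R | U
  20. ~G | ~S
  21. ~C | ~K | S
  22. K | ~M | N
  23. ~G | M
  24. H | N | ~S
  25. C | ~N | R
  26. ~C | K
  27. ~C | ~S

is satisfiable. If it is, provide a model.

Try S = False:
  (P | S) forces P = True.
  (C | S) forces C = True.
  clause (~C | ~P | S) is falsified — backtrack.
So S = True.
  then (~G | ~S) forces G = False.
  then (~C | ~S) forces C = False.
  then (C | G | ~R | ~S) forces R = False.
  then (C | ~N | R) forces N = False.
  then (H | N | ~S) forces H = True.
Set U = False.
  then (~M | N | U) forces M = False.
  then (M | P) forces P = True.
Set K = False.
All clauses satisfied.

S: True, N: False, H: True, C: False, R: False, U: False, K: False, P: True, M: False, G: False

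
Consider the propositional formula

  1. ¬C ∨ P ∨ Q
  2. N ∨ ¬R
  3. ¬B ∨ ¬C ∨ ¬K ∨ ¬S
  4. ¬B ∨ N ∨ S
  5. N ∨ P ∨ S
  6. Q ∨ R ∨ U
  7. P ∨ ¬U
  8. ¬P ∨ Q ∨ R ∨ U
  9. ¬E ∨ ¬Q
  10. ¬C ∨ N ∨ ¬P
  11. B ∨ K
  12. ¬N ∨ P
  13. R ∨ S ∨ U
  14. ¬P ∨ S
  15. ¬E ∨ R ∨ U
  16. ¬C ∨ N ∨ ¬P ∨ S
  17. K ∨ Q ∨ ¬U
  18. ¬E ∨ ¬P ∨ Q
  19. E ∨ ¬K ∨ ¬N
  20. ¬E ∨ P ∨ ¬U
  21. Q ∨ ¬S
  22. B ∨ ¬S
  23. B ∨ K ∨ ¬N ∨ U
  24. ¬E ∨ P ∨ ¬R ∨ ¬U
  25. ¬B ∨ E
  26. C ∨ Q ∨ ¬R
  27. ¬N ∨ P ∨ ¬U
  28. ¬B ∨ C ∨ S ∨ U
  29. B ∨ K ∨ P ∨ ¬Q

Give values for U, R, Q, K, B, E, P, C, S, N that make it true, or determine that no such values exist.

Case S = True:
  (Q ∨ ¬S) forces Q = True.
  (¬E ∨ ¬Q) forces E = False.
  (B ∨ ¬S) forces B = True.
  Clause (¬B ∨ E) is falsified — contradiction.
Case S = False:
  (¬P ∨ S) forces P = False.
  (N ∨ P ∨ S) forces N = True.
  Clause (¬N ∨ P) is falsified — contradiction.
Both cases fail, so the formula is unsatisfiable.

UNSATISFIABLE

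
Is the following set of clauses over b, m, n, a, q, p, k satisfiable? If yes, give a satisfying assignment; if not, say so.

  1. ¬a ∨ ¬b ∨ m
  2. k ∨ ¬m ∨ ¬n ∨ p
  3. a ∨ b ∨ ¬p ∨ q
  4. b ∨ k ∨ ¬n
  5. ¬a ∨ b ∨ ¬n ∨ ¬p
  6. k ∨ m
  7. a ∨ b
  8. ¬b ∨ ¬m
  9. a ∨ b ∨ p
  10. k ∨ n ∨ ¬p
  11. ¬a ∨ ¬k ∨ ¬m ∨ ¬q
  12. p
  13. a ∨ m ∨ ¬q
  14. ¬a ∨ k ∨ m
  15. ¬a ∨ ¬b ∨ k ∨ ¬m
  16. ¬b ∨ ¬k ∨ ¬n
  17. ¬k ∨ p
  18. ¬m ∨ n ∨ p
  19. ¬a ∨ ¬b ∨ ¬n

Unit clause (p) forces p = True.
Set b = False.
  then (a ∨ b) forces a = True.
  then (¬a ∨ b ∨ ¬n ∨ ¬p) forces n = False.
  then (k ∨ n ∨ ¬p) forces k = True.
Set m = False.
Set q = False.
All clauses satisfied.

b=F; m=F; n=F; a=T; q=F; p=T; k=T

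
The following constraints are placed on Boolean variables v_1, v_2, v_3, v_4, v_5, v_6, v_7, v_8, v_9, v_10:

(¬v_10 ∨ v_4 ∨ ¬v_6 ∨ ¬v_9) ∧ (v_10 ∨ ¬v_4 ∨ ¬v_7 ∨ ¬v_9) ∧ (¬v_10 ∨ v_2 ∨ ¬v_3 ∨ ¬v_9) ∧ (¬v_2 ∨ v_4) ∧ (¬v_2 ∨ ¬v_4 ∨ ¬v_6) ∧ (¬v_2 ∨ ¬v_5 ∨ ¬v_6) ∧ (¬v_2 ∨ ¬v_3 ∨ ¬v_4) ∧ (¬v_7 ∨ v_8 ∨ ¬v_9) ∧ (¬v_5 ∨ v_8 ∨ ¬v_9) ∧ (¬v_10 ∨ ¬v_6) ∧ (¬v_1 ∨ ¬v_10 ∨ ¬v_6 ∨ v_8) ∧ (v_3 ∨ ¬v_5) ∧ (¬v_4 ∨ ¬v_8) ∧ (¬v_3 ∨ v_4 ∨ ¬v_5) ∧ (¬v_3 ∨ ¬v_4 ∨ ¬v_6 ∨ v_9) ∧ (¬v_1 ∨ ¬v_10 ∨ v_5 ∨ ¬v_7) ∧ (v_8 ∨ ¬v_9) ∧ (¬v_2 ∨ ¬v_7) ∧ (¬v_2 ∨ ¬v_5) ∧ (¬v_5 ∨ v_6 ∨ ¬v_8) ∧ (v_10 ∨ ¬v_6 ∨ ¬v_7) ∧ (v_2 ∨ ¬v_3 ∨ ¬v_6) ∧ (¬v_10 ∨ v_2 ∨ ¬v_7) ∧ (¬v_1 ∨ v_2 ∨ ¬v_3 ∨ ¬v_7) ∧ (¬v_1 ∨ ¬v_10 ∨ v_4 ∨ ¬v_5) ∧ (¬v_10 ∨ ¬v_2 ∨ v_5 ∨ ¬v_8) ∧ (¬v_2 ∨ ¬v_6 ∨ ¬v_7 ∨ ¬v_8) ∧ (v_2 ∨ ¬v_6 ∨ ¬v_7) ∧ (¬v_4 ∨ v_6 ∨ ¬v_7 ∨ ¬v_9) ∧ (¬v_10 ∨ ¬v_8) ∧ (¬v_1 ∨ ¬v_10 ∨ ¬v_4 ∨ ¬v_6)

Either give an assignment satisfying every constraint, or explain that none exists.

v_1: True; v_2: False; v_3: False; v_4: False; v_5: False; v_6: False; v_7: True; v_8: True; v_9: False; v_10: False

Set v_1 = True.
Set v_2 = False.
Set v_3 = False.
  then (v_3 ∨ ¬v_5) forces v_5 = False.
Set v_4 = False.
Set v_6 = False.
Set v_7 = True.
  then (¬v_1 ∨ ¬v_10 ∨ v_5 ∨ ¬v_7) forces v_10 = False.
Set v_8 = True.
Set v_9 = False.
All clauses satisfied.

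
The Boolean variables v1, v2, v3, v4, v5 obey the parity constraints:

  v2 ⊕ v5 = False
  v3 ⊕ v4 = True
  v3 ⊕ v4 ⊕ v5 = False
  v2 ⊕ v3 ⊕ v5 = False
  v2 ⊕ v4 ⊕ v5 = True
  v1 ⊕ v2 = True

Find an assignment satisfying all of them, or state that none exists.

v1=F, v2=T, v3=F, v4=T, v5=T

v2 ⊕ v5 = T ⊕ T = False ✓
v3 ⊕ v4 = F ⊕ T = True ✓
v3 ⊕ v4 ⊕ v5 = F ⊕ T ⊕ T = False ✓
v2 ⊕ v3 ⊕ v5 = T ⊕ F ⊕ T = False ✓
v2 ⊕ v4 ⊕ v5 = T ⊕ T ⊕ T = True ✓
v1 ⊕ v2 = F ⊕ T = True ✓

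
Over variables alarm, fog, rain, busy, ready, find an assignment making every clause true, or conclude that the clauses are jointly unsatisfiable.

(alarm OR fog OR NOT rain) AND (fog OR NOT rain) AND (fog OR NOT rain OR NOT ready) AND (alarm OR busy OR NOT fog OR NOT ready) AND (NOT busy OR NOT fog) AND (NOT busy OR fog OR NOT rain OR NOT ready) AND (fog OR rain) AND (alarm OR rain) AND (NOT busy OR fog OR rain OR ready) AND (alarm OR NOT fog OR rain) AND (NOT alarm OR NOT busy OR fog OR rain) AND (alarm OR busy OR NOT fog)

alarm = True; fog = True; rain = True; busy = False; ready = True

Set alarm = True.
Try fog = False:
  (fog OR NOT rain) forces rain = False.
  clause (fog OR rain) is falsified — backtrack.
So fog = True.
  then (NOT busy OR NOT fog) forces busy = False.
Set rain = True.
Set ready = True.
All clauses satisfied.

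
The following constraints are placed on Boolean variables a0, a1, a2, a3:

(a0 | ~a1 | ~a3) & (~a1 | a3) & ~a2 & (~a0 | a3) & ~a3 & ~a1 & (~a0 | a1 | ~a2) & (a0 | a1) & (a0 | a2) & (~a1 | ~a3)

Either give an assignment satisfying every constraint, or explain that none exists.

Unsatisfiable — no assignment works.

Case a0 = True:
  (~a2) forces a2 = False.
  (~a0 | a3) forces a3 = True.
  Clause (~a3) is falsified — contradiction.
Case a0 = False:
  (~a2) forces a2 = False.
  Clause (a0 | a2) is falsified — contradiction.
Both cases fail, so the formula is unsatisfiable.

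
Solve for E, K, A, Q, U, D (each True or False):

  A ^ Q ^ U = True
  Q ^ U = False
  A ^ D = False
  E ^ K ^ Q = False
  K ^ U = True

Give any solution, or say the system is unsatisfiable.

E = True; K = True; A = True; Q = False; U = False; D = True

A ^ Q ^ U = T ^ F ^ F = True ✓
Q ^ U = F ^ F = False ✓
A ^ D = T ^ T = False ✓
E ^ K ^ Q = T ^ T ^ F = False ✓
K ^ U = T ^ F = True ✓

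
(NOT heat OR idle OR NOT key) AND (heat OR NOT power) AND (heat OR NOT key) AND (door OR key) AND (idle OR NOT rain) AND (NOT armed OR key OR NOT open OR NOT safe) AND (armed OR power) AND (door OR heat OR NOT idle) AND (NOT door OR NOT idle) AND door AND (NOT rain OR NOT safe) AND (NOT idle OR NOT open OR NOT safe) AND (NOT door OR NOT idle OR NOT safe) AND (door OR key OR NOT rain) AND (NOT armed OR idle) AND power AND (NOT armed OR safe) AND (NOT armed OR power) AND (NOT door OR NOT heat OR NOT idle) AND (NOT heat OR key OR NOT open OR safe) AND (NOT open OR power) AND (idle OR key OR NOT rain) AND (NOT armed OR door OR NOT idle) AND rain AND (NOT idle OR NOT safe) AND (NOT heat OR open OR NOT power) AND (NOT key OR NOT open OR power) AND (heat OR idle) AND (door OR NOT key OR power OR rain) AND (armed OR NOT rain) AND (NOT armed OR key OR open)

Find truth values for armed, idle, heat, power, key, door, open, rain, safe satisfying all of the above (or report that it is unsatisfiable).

Unsatisfiable

Case idle = True:
  (NOT door OR NOT idle) forces door = False.
  Clause (door) is falsified — contradiction.
Case idle = False:
  (idle OR NOT rain) forces rain = False.
  Clause (rain) is falsified — contradiction.
Both cases fail, so the formula is unsatisfiable.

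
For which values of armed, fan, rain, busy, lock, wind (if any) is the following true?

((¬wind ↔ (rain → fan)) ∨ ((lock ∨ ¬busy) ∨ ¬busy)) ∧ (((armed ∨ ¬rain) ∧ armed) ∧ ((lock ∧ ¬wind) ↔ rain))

armed=T, fan=T, rain=F, busy=F, lock=F, wind=F

  (¬wind ↔ (rain → fan)) ∨ ((lock ∨ ¬busy) ∨ ¬busy) = True
    ¬wind ↔ (rain → fan) = True
      ¬wind = True
      rain → fan = True
    (lock ∨ ¬busy) ∨ ¬busy = True
      lock ∨ ¬busy = True
        ¬busy = True
      ¬busy = True
  ((armed ∨ ¬rain) ∧ armed) ∧ ((lock ∧ ¬wind) ↔ rain) = True
    (armed ∨ ¬rain) ∧ armed = True
      armed ∨ ¬rain = True
        ¬rain = True
    (lock ∧ ¬wind) ↔ rain = True
      lock ∧ ¬wind = False
        ¬wind = True
Both conjuncts True, so the formula holds.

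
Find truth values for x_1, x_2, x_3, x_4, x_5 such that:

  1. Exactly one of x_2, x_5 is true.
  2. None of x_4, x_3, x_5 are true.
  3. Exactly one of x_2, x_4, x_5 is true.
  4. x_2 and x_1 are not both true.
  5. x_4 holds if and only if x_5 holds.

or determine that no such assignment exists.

x_1=F, x_2=T, x_3=F, x_4=F, x_5=F

  (1) {x_2, x_5}: 1 true — exactly one ✓
  (2) {x_4, x_3, x_5}: 0 true — none ✓
  (3) {x_2, x_4, x_5}: 1 true — exactly one ✓
  (4) x_2=T, x_1=F — not both ✓
  (5) x_4=F, x_5=F — same ✓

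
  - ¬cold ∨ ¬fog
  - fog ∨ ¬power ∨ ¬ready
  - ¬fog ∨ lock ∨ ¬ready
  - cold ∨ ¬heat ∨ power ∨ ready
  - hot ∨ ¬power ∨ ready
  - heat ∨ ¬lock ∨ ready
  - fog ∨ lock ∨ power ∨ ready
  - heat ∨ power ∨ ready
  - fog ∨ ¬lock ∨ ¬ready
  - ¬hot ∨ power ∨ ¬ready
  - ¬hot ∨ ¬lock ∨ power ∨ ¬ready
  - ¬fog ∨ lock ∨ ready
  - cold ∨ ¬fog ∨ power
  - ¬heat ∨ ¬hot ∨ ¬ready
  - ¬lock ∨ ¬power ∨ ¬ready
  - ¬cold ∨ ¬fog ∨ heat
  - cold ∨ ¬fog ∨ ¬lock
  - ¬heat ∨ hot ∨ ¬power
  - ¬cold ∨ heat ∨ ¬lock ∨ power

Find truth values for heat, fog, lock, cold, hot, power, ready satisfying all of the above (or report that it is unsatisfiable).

heat=F, fog=F, lock=F, cold=T, hot=F, power=F, ready=T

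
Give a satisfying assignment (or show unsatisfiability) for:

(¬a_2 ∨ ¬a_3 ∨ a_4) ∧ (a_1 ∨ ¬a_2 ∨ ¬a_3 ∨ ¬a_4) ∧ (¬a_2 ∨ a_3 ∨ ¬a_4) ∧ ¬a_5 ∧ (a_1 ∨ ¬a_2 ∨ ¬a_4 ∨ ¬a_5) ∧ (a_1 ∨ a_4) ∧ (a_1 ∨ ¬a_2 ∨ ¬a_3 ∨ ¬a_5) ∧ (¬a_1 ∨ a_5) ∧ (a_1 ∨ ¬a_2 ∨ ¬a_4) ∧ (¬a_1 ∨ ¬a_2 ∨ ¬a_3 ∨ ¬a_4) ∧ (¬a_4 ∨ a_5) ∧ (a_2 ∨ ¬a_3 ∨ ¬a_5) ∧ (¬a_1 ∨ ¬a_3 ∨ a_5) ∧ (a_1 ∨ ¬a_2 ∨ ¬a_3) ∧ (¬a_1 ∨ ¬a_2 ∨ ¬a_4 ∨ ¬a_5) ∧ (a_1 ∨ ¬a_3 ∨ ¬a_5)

Unsatisfiable

Case a_5 = True:
  Clause (¬a_5) is falsified — contradiction.
Case a_5 = False:
  (¬a_1 ∨ a_5) forces a_1 = False.
  (a_1 ∨ a_4) forces a_4 = True.
  Clause (¬a_4 ∨ a_5) is falsified — contradiction.
Both cases fail, so the formula is unsatisfiable.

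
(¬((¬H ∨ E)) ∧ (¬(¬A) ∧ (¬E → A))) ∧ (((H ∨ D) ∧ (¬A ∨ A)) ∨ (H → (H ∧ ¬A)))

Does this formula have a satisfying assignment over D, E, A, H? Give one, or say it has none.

D = False, E = False, A = True, H = True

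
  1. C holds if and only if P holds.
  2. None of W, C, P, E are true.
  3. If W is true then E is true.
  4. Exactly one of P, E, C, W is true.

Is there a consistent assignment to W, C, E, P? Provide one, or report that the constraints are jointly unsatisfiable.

Case W = True:
  Constraint (2) is violated (W=T) — contradiction.
Case W = False:
  (2) forces C = False.
  (1) with C=F forces P = False.
  (2) forces E = False.
  Constraint (4) is violated (P=F, E=F, C=F, W=F) — contradiction.
Both cases fail — unsatisfiable.

Unsatisfiable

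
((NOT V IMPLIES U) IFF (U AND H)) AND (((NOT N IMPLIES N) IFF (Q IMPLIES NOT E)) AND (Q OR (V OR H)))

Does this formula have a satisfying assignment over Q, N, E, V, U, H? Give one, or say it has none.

Q = False, N = True, E = False, V = False, U = True, H = True

  (NOT V IMPLIES U) IFF (U AND H) = True
    NOT V IMPLIES U = True
      NOT V = True
    U AND H = True
  ((NOT N IMPLIES N) IFF (Q IMPLIES NOT E)) AND (Q OR (V OR H)) = True
    (NOT N IMPLIES N) IFF (Q IMPLIES NOT E) = True
      NOT N IMPLIES N = True
        NOT N = False
      Q IMPLIES NOT E = True
        NOT E = True
    Q OR (V OR H) = True
      V OR H = True
Both conjuncts True, so the formula holds.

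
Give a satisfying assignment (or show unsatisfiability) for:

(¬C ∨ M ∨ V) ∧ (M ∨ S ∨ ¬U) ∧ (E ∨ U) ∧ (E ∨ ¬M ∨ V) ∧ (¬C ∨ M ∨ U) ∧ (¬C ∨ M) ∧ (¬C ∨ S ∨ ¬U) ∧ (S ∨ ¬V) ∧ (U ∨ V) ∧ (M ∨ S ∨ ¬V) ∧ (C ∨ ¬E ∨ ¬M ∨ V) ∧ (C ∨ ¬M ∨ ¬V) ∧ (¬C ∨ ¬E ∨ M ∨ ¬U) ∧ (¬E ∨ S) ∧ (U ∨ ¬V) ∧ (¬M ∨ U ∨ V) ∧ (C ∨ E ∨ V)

U = True, V = False, E = True, C = True, M = True, S = True

Try U = False:
  (E ∨ U) forces E = True.
  (U ∨ V) forces V = True.
  clause (U ∨ ¬V) is falsified — backtrack.
So U = True.
Set V = False.
Try E = False:
  (E ∨ ¬M ∨ V) forces M = False.
  (¬C ∨ M ∨ V) forces C = False.
  clause (C ∨ E ∨ V) is falsified — backtrack.
So E = True.
  then (¬E ∨ S) forces S = True.
Set C = True.
  then (¬C ∨ M ∨ V) forces M = True.
All clauses satisfied.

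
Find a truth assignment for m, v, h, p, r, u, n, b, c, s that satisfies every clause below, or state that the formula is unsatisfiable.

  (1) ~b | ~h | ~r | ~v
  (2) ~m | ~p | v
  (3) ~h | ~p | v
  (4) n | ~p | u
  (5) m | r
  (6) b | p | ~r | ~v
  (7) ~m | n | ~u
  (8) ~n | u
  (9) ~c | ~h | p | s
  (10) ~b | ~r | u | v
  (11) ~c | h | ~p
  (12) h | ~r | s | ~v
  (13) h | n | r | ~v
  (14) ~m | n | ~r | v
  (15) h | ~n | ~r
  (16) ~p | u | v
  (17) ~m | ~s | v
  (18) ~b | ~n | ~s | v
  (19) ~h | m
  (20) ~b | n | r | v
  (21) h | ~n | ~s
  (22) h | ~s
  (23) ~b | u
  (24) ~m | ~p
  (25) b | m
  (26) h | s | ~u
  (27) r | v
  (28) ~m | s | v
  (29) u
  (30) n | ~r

Unit clause (u) forces u = True.
Try m = False:
  (m | r) forces r = True.
  (~h | m) forces h = False.
  (h | ~n | ~r) forces n = False.
  clause (n | ~r) is falsified — backtrack.
So m = True.
  then (~m | n | ~u) forces n = True.
  then (~m | ~p) forces p = False.
Try v = False:
  (~m | ~s | v) forces s = False.
  clause (~m | s | v) is falsified — backtrack.
So v = True.
Try h = False:
  (h | ~n | ~r) forces r = False.
  (h | ~n | ~s) forces s = False.
  clause (h | s | ~u) is falsified — backtrack.
So h = True.
Set r = False.
Set b = True.
Set c = True.
  then (~c | ~h | p | s) forces s = True.
All clauses satisfied.

m: True, v: True, h: True, p: False, r: False, u: True, n: True, b: True, c: True, s: True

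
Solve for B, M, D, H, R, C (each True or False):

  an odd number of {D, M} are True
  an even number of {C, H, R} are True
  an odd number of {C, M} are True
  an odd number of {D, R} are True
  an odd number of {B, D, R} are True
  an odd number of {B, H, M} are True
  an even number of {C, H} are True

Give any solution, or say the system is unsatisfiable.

B=F; M=F; D=T; H=T; R=F; C=T

{D, M}: 1 true → odd ✓
{C, H, R}: 2 true → even ✓
{C, M}: 1 true → odd ✓
{D, R}: 1 true → odd ✓
{B, D, R}: 1 true → odd ✓
{B, H, M}: 1 true → odd ✓
{C, H}: 2 true → even ✓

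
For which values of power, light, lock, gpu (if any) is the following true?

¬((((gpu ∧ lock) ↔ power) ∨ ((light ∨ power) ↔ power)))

power = False, light = True, lock = True, gpu = True

  ¬((((gpu ∧ lock) ↔ power) ∨ ((light ∨ power) ↔ power))) = True
    ((gpu ∧ lock) ↔ power) ∨ ((light ∨ power) ↔ power) = False
      (gpu ∧ lock) ↔ power = False
        gpu ∧ lock = True
      (light ∨ power) ↔ power = False
        light ∨ power = True
The formula evaluates to True.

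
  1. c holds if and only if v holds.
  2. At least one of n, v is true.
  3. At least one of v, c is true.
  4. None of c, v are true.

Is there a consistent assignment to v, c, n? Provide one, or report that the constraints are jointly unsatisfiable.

UNSATISFIABLE

Case v = True:
  Constraint (4) is violated (v=T) — contradiction.
Case v = False:
  (1) with v=F forces c = False.
  Constraint (3) is violated (v=F, c=F) — contradiction.
Both cases fail — unsatisfiable.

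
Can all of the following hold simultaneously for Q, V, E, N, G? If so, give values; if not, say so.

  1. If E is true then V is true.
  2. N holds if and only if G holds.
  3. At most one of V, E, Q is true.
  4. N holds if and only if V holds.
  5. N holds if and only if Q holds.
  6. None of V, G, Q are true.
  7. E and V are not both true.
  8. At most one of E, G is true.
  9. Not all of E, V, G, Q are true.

Q=F; V=F; E=F; N=F; G=F

  (1) E=F ⇒ V: vacuous ✓
  (2) N=F, G=F — same ✓
  (3) {V, E, Q}: 0 true — at most one ✓
  (4) N=F, V=F — same ✓
  (5) N=F, Q=F — same ✓
  (6) {V, G, Q}: 0 true — none ✓
  (7) E=F, V=F — not both ✓
  (8) {E, G}: 0 true — at most one ✓
  (9) {E, V, G, Q}: 0/4 true — not all ✓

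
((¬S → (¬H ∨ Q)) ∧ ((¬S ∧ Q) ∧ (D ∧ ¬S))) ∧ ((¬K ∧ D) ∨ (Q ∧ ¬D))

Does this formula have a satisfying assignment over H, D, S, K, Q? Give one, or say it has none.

H: False, D: True, S: False, K: False, Q: True

  (¬S → (¬H ∨ Q)) ∧ ((¬S ∧ Q) ∧ (D ∧ ¬S)) = True
    ¬S → (¬H ∨ Q) = True
      ¬S = True
      ¬H ∨ Q = True
        ¬H = True
    (¬S ∧ Q) ∧ (D ∧ ¬S) = True
      ¬S ∧ Q = True
        ¬S = True
      D ∧ ¬S = True
        ¬S = True
  (¬K ∧ D) ∨ (Q ∧ ¬D) = True
    ¬K ∧ D = True
      ¬K = True
    Q ∧ ¬D = False
      ¬D = False
Both conjuncts True, so the formula holds.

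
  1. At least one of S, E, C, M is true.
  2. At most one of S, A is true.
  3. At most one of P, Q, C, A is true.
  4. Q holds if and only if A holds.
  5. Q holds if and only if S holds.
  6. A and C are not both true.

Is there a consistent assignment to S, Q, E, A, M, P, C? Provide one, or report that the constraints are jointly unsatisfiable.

S=F, Q=F, E=T, A=F, M=F, P=T, C=F

  (1) {S, E, C, M}: 1 true — at least one ✓
  (2) {S, A}: 0 true — at most one ✓
  (3) {P, Q, C, A}: 1 true — at most one ✓
  (4) Q=F, A=F — same ✓
  (5) Q=F, S=F — same ✓
  (6) A=F, C=F — not both ✓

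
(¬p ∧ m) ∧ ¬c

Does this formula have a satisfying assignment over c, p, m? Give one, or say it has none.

c: False; p: False; m: True

  ¬p ∧ m = True
    ¬p = True
  ¬c = True
Both conjuncts True, so the formula holds.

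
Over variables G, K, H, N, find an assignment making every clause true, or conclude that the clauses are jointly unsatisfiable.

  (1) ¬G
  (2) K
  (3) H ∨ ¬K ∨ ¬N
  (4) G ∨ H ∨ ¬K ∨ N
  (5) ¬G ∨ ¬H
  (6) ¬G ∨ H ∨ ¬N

G = False, K = True, H = True, N = True

Unit clause (¬G) forces G = False.
Unit clause (K) forces K = True.
Set H = True.
Set N = True.
Check each clause:
  (¬G): ¬G holds.
  (K): K holds.
  (H ∨ ¬K ∨ ¬N): H holds.
  (G ∨ H ∨ ¬K ∨ N): H holds.
  (¬G ∨ ¬H): ¬G holds.
  (¬G ∨ H ∨ ¬N): ¬G holds.
All clauses satisfied.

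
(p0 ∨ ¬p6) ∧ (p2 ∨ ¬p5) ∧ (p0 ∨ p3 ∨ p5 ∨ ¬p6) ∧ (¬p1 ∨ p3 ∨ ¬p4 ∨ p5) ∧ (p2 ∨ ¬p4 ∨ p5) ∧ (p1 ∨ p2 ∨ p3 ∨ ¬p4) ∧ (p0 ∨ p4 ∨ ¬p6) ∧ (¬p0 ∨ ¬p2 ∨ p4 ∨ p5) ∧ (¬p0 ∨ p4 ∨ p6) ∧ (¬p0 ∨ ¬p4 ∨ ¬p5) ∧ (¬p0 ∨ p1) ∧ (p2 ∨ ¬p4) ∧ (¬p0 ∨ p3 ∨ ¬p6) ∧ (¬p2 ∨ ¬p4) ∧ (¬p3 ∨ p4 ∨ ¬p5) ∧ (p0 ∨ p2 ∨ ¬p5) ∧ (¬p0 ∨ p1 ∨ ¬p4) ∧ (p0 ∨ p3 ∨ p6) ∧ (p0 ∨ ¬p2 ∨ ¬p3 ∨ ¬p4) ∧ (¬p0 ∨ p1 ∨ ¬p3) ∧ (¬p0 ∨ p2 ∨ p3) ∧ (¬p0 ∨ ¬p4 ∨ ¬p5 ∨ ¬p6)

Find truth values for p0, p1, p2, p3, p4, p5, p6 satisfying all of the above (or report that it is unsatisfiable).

p0=F; p1=T; p2=T; p3=T; p4=F; p5=F; p6=F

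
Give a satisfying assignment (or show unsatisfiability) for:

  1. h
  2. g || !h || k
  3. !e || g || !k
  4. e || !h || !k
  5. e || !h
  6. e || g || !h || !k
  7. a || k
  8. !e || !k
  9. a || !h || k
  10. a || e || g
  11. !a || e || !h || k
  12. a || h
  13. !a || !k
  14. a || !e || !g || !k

a=T; k=F; e=T; h=T; g=T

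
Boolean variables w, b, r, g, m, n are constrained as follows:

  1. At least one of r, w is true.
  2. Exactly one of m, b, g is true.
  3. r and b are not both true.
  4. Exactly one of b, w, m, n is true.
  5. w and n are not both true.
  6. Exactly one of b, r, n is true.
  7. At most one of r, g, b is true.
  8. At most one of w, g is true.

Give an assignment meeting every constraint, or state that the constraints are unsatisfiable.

w: False; b: False; r: True; g: False; m: True; n: False

  (1) {r, w}: 1 true — at least one ✓
  (2) {m, b, g}: 1 true — exactly one ✓
  (3) r=T, b=F — not both ✓
  (4) {b, w, m, n}: 1 true — exactly one ✓
  (5) w=F, n=F — not both ✓
  (6) {b, r, n}: 1 true — exactly one ✓
  (7) {r, g, b}: 1 true — at most one ✓
  (8) {w, g}: 0 true — at most one ✓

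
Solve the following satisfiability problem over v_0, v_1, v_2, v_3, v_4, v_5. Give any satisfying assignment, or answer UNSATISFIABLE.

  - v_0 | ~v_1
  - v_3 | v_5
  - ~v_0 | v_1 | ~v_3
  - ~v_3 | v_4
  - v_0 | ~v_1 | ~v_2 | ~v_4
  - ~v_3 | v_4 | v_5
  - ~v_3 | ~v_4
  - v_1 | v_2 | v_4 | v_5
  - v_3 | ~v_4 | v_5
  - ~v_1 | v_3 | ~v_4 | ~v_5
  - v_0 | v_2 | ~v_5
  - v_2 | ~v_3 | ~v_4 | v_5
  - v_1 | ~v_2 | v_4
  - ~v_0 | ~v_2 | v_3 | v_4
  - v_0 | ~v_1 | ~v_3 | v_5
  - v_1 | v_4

v_0=F; v_1=F; v_2=T; v_3=F; v_4=T; v_5=T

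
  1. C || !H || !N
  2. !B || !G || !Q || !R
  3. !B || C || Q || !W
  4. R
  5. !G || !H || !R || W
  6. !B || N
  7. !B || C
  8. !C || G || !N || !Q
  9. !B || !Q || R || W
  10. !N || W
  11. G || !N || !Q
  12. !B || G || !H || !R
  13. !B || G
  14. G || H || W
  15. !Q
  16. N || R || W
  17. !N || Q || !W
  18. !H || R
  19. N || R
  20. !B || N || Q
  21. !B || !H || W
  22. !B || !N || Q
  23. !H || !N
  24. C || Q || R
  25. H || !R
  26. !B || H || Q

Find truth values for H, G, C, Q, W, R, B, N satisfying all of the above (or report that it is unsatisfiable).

H: True, G: False, C: True, Q: False, W: True, R: True, B: False, N: False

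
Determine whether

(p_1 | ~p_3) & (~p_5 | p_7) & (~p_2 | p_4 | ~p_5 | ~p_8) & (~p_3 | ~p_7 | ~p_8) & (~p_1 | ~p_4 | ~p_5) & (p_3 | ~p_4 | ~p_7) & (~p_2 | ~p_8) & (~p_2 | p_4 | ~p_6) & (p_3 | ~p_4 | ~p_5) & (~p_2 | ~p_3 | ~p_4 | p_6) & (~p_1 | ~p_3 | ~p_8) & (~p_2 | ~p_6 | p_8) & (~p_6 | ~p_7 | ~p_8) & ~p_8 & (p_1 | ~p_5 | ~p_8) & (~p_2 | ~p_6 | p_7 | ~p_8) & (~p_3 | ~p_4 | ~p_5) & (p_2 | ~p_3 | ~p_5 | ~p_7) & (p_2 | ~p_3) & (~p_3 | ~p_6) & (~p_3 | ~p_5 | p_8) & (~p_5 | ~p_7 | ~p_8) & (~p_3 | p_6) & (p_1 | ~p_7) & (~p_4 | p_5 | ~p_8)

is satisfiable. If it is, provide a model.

Unit clause (~p_8) forces p_8 = False.
Set p_1 = True.
Set p_2 = True.
  then (~p_2 | ~p_6 | p_8) forces p_6 = False.
  then (~p_3 | p_6) forces p_3 = False.
Set p_4 = True.
  then (~p_1 | ~p_4 | ~p_5) forces p_5 = False.
  then (p_3 | ~p_4 | ~p_7) forces p_7 = False.
All clauses satisfied.

p_1: True; p_2: True; p_3: False; p_4: True; p_5: False; p_6: False; p_7: False; p_8: False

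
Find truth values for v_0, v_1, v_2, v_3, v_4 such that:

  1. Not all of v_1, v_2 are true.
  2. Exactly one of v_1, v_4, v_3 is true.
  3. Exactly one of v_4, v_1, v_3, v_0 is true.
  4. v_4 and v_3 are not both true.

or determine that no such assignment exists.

v_0 = False, v_1 = True, v_2 = False, v_3 = False, v_4 = False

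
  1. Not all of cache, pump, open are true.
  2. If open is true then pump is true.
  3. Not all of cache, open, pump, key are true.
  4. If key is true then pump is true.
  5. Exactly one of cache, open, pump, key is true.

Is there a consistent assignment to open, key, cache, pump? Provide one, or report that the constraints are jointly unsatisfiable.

open: False, key: False, cache: False, pump: True

  (1) {cache, pump, open}: 1/3 true — not all ✓
  (2) open=F ⇒ pump: vacuous ✓
  (3) {cache, open, pump, key}: 1/4 true — not all ✓
  (4) key=F ⇒ pump: vacuous ✓
  (5) {cache, open, pump, key}: 1 true — exactly one ✓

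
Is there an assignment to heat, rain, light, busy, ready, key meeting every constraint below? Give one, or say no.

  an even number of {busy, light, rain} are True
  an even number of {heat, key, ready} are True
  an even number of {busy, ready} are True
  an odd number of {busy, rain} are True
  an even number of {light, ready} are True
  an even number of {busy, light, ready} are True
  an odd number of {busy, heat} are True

UNSATISFIABLE

Adding constraints 1, 3, 4, 6 mod 2: every variable appears an even number of times on the left, so the left side is 0.
But the right sides sum to 1 (mod 2). 0 ≠ 1 — the system is inconsistent.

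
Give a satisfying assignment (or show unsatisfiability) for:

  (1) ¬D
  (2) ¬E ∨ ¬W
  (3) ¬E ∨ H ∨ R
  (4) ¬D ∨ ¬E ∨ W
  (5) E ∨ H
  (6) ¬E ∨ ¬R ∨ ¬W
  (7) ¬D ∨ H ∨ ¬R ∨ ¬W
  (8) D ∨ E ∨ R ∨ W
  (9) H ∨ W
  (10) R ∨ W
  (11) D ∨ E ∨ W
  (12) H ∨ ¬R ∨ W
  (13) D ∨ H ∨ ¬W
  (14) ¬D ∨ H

Unit clause (¬D) forces D = False.
Set W = False.
  then (H ∨ W) forces H = True.
  then (R ∨ W) forces R = True.
  then (D ∨ E ∨ W) forces E = True.
All clauses satisfied.

W = False; E = True; R = True; H = True; D = False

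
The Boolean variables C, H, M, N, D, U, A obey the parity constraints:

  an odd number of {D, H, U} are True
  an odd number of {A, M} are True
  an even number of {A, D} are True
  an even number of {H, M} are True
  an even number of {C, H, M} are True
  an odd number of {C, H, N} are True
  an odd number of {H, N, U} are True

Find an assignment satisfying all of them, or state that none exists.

C = False, H = False, M = False, N = True, D = True, U = False, A = True

{D, H, U}: 1 true → odd ✓
{A, M}: 1 true → odd ✓
{A, D}: 2 true → even ✓
{H, M}: 0 true → even ✓
{C, H, M}: 0 true → even ✓
{C, H, N}: 1 true → odd ✓
{H, N, U}: 1 true → odd ✓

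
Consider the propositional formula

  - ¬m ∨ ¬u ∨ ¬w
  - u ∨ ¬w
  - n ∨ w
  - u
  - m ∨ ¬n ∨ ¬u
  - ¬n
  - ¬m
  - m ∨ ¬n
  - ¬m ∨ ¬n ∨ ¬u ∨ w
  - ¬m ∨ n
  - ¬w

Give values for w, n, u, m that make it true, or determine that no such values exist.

Case w = True:
  Clause (¬w) is falsified — contradiction.
Case w = False:
  (n ∨ w) forces n = True.
  Clause (¬n) is falsified — contradiction.
Both cases fail, so the formula is unsatisfiable.

The formula is unsatisfiable.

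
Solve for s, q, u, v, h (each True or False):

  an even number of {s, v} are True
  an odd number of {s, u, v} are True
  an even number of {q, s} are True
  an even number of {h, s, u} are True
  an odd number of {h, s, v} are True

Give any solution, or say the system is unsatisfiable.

s=F, q=F, u=T, v=F, h=T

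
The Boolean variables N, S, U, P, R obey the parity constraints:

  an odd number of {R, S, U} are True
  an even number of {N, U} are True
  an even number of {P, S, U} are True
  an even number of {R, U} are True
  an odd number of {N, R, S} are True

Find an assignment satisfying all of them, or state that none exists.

N = False, S = True, U = False, P = True, R = False

{R, S, U}: 1 true → odd ✓
{N, U}: 0 true → even ✓
{P, S, U}: 2 true → even ✓
{R, U}: 0 true → even ✓
{N, R, S}: 1 true → odd ✓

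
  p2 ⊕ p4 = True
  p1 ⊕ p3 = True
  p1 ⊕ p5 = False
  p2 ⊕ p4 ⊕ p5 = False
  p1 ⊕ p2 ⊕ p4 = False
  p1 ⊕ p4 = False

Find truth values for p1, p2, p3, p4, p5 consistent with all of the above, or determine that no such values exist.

p1 = True; p2 = False; p3 = False; p4 = True; p5 = True

p2 ⊕ p4 = F ⊕ T = True ✓
p1 ⊕ p3 = T ⊕ F = True ✓
p1 ⊕ p5 = T ⊕ T = False ✓
p2 ⊕ p4 ⊕ p5 = F ⊕ T ⊕ T = False ✓
p1 ⊕ p2 ⊕ p4 = T ⊕ F ⊕ T = False ✓
p1 ⊕ p4 = T ⊕ T = False ✓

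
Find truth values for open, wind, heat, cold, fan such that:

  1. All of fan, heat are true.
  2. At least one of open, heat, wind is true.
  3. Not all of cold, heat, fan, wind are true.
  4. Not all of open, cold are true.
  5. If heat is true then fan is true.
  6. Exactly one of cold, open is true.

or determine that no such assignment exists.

open = False, wind = False, heat = True, cold = True, fan = True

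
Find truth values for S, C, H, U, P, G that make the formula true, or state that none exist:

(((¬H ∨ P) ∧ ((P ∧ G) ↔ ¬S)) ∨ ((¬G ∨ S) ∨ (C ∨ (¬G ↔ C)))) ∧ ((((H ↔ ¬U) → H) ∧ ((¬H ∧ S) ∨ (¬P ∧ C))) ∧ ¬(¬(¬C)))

S = True; C = False; H = False; U = False; P = True; G = False

  ((¬H ∨ P) ∧ ((P ∧ G) ↔ ¬S)) ∨ ((¬G ∨ S) ∨ (C ∨ (¬G ↔ C))) = True
    (¬H ∨ P) ∧ ((P ∧ G) ↔ ¬S) = True
      ¬H ∨ P = True
        ¬H = True
      (P ∧ G) ↔ ¬S = True
        P ∧ G = False
        ¬S = False
    (¬G ∨ S) ∨ (C ∨ (¬G ↔ C)) = True
      ¬G ∨ S = True
        ¬G = True
      C ∨ (¬G ↔ C) = False
        ¬G ↔ C = False
          ¬G = True
  (((H ↔ ¬U) → H) ∧ ((¬H ∧ S) ∨ (¬P ∧ C))) ∧ ¬(¬(¬C)) = True
    ((H ↔ ¬U) → H) ∧ ((¬H ∧ S) ∨ (¬P ∧ C)) = True
      (H ↔ ¬U) → H = True
        H ↔ ¬U = False
          ¬U = True
      (¬H ∧ S) ∨ (¬P ∧ C) = True
        ¬H ∧ S = True
          ¬H = True
        ¬P ∧ C = False
          ¬P = False
    ¬(¬(¬C)) = True
      ¬(¬C) = False
        ¬C = True
Both conjuncts True, so the formula holds.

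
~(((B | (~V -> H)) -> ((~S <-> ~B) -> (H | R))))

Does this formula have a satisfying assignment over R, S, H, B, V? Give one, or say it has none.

R=F, S=F, H=F, B=F, V=T

  ~(((B | (~V -> H)) -> ((~S <-> ~B) -> (H | R)))) = True
    (B | (~V -> H)) -> ((~S <-> ~B) -> (H | R)) = False
      B | (~V -> H) = True
        ~V -> H = True
          ~V = False
      (~S <-> ~B) -> (H | R) = False
        ~S <-> ~B = True
          ~S = True
          ~B = True
        H | R = False
The formula evaluates to True.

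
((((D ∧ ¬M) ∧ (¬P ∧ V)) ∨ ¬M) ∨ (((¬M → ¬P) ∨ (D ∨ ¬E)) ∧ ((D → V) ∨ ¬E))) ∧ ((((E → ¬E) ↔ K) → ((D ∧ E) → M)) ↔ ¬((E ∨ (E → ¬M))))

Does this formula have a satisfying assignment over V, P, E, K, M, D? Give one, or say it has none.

V=T; P=T; E=T; K=F; M=F; D=T

  (((D ∧ ¬M) ∧ (¬P ∧ V)) ∨ ¬M) ∨ (((¬M → ¬P) ∨ (D ∨ ¬E)) ∧ ((D → V) ∨ ¬E)) = True
    ((D ∧ ¬M) ∧ (¬P ∧ V)) ∨ ¬M = True
      (D ∧ ¬M) ∧ (¬P ∧ V) = False
        D ∧ ¬M = True
          ¬M = True
        ¬P ∧ V = False
          ¬P = False
      ¬M = True
    ((¬M → ¬P) ∨ (D ∨ ¬E)) ∧ ((D → V) ∨ ¬E) = True
      (¬M → ¬P) ∨ (D ∨ ¬E) = True
        ¬M → ¬P = False
          ¬M = True
          ¬P = False
        D ∨ ¬E = True
          ¬E = False
      (D → V) ∨ ¬E = True
        D → V = True
        ¬E = False
  (((E → ¬E) ↔ K) → ((D ∧ E) → M)) ↔ ¬((E ∨ (E → ¬M))) = True
    ((E → ¬E) ↔ K) → ((D ∧ E) → M) = False
      (E → ¬E) ↔ K = True
        E → ¬E = False
          ¬E = False
      (D ∧ E) → M = False
        D ∧ E = True
    ¬((E ∨ (E → ¬M))) = False
      E ∨ (E → ¬M) = True
        E → ¬M = True
          ¬M = True
Both conjuncts True, so the formula holds.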